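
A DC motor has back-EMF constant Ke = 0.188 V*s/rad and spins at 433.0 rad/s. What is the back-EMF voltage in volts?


V_emf = Ke * omega = 0.188*433.0 = 81.4040

81.4040 V


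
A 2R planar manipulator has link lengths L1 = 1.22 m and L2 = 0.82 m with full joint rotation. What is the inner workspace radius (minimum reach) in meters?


r_min = |L1 - L2| = |1.22 - 0.82| = 0.4000

0.4000 m


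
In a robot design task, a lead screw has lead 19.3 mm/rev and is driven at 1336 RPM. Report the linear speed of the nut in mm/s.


v = lead * (RPM/60) = 19.3*1336/60 = 429.7467

429.7467 mm/s


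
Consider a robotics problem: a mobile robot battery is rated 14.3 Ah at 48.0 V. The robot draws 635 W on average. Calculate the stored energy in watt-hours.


E = capacity * V = 14.3*48.0 = 686.4000

686.4000 Wh


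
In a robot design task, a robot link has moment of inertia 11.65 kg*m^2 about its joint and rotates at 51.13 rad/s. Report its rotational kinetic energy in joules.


KE = (1/2)*I*omega^2 = 0.5*11.65*51.13^2 = 15228.1629

15228.1629 J


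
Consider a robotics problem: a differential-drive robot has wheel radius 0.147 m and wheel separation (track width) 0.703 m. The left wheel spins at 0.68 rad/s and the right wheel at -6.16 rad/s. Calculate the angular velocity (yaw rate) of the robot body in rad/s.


omega = r*(wR - wL)/L = 0.147*(-6.16 - (0.68))/0.703 = -1.4303

-1.4303 rad/s


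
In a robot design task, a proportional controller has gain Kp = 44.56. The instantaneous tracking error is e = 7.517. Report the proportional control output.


u_P = Kp * e = 44.56 * 7.517 = 334.9575

334.9575


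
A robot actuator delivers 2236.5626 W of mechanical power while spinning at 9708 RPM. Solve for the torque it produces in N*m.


omega = 9708 * 2*pi/60 = 1016.619383 rad/s
tau = P / omega = 2236.5626 / 1016.619383 = 2.2000

2.2000 N*m


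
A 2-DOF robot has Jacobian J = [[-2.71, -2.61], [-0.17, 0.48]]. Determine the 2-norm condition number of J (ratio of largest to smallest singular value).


JJ^T eigenvalues: trace(JJ^T) = 14.4155, det(JJ^T) = det(J)^2 = 3.04328025
s_max^2 = (14.4155 + sqrt(195.63351925))/2 = 14.20120264
s_min^2 = (14.4155 - sqrt(195.63351925))/2 = 0.21429736
kappa = s_max/s_min = sqrt(14.20120264/0.21429736) = 8.1406

8.1406


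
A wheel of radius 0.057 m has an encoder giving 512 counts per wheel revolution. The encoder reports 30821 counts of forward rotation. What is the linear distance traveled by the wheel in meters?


revs = 30821/512 = 60.197266
d = revs * 2*pi*r = 60.197266 * 2*pi*0.057 = 21.5591

21.5591 m


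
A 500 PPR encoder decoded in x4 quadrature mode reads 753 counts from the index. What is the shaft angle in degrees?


angle = counts * 360 / (PPR*4) = 753 * 360 / 2000 = 135.5400

135.5400 degrees


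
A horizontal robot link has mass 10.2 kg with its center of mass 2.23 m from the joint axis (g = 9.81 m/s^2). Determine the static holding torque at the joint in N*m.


tau = m*g*L = 10.2 * 9.81 * 2.23 = 223.1383

223.1383 N*m


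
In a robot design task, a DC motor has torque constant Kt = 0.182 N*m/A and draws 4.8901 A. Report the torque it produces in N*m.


tau = Kt * I = 0.182*4.8901 = 0.8900

0.8900 N*m


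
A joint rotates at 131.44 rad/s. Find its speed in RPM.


RPM = 131.44 * 60/(2*pi) = 1255.1595

1255.1595 RPM


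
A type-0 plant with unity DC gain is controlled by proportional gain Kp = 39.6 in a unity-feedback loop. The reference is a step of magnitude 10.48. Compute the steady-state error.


e_ss = R/(1 + Kp) = 10.48/(1 + 39.6) = 10.48/40.6000 = 0.2581

0.2581


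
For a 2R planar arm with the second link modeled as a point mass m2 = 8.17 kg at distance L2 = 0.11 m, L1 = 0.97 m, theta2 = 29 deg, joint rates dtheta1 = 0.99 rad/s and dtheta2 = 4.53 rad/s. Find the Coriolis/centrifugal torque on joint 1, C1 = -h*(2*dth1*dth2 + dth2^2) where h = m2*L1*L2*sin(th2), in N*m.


h = m2*L1*L2*sin(th2) = 8.17*0.97*0.11*sin(29 deg) = 0.422627
C1 = -h*(2*0.99*4.53 + 4.53^2) = -0.422627*29.4903 = -12.4634

-12.4634 N*m


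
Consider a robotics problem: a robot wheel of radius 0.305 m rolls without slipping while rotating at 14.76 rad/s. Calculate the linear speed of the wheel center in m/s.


v = omega * r = 14.76 * 0.305 = 4.5018

4.5018 m/s


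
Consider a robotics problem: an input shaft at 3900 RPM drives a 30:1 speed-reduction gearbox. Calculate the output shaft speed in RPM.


omega_out = omega_in / N = 3900 / 30 = 130.0000

130.0000 RPM


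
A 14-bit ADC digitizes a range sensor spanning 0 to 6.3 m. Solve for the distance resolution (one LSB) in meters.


res = range / 2^n = 6.3/2^14 = 6.3/16384 = 3.8452e-04

3.8452e-04 m


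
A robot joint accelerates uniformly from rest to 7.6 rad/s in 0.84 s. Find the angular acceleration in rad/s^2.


alpha = delta_omega / t = 7.6 / 0.84 = 9.0476

9.0476 rad/s^2


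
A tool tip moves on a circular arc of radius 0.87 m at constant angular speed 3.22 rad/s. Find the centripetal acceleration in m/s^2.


a_c = omega^2 * r = 3.22^2 * 0.87 = 9.0205

9.0205 m/s^2


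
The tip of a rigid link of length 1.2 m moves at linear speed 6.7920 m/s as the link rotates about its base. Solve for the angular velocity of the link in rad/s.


omega = v / L = 6.7920 / 1.2 = 5.6600

5.6600 rad/s


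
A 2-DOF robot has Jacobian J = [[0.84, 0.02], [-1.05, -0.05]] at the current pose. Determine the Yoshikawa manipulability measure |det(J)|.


det(J) = 0.84*-0.05 - (0.02)*(-1.05) = -0.0210
|det(J)| = 0.0210

0.0210


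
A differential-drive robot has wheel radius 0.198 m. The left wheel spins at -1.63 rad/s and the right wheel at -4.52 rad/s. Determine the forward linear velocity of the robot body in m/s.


v = r*(wR + wL)/2 = 0.198*(-4.52 + -1.63)/2 = -0.6089

-0.6089 m/s


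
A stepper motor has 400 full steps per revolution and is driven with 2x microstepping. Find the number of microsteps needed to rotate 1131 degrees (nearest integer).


step_size = 360/(400*2) = 360/800 = 0.450000 deg
n = 1131/(360/800) = 1131*800/360 = 2513.3333 -> 2513

2513 steps


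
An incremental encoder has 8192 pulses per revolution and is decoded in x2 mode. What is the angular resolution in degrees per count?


resolution = 360 / (PPR * 2) = 360 / 16384 = 0.0220

0.0220 degrees


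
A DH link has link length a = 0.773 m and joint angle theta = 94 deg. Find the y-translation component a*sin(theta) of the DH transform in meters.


a*sin(theta) = 0.773*sin(94 deg) = 0.7711

0.7711 m


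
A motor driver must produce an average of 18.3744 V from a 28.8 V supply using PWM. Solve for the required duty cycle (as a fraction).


D = V_avg/V_supply = 18.3744/28.8 = 0.6380

0.6380


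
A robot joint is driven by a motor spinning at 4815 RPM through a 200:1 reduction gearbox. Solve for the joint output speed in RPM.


omega_joint = omega_motor / N = 4815 / 200 = 24.0750

24.0750 RPM


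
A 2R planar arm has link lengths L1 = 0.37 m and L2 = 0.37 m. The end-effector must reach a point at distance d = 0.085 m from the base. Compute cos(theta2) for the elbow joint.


cos(th2) = (d^2 - L1^2 - L2^2)/(2*L1*L2) = (0.085^2 - 0.37^2 - 0.37^2)/(2*0.37*0.37) = -0.9736

-0.9736


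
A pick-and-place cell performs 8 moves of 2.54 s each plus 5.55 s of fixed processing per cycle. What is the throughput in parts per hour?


T_cycle = 8*2.54 + 5.55 = 25.8700 s
rate = 3600/T = 139.1573

139.1573 parts/hour


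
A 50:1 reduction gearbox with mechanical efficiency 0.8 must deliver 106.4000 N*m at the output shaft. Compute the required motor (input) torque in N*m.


tau_in = tau_out / (N * eta) = 106.4000 / (50 * 0.8) = 2.6600

2.6600 N*m


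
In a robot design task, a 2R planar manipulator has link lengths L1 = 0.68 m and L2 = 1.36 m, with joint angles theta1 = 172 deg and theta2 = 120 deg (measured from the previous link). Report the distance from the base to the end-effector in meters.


x = L1*cos(th1) + L2*cos(th1+th2) = -0.163917
y = L1*sin(th1) + L2*sin(th1+th2) = -1.166332
d = sqrt(x^2 + y^2) = sqrt(0.026869 + 1.360330) = 1.1778

1.1778 m


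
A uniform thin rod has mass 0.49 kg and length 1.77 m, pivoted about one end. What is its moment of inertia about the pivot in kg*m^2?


I = (1/3)*m*L^2 = (1/3)*0.49*1.77^2 = 0.5117

0.5117 kg*m^2


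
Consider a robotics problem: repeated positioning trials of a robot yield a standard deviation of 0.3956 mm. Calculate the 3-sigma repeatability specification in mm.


repeatability = 3*sigma = 3*0.3956 = 1.1868

1.1868 mm


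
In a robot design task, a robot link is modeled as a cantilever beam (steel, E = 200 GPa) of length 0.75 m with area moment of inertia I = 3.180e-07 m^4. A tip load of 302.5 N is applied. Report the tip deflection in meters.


delta = F*L^3/(3*E*I) = 302.5*0.75^3/(3*2.000e+11*3.180e-07)
      = 127.6171875/190800 = 6.6885e-04

6.6885e-04 m


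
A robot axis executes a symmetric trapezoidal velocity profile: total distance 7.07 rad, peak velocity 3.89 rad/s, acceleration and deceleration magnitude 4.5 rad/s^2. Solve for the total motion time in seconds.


t_acc = v/a = 3.89/4.5 = 0.864444 s
d_acc = v^2/(2a) = 1.681344 rad (each ramp)
d_cruise = 7.07 - 2*1.681344 = 3.707312 rad
t_cruise = 3.707312/3.89 = 0.953037 s
t_total = 2*0.864444 + 0.953037 = 2.6819

2.6819 s


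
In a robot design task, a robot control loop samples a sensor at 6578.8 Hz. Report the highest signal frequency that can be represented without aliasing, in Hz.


f_max = f_s/2 = 6578.8/2 = 3289.4000

3289.4000 Hz


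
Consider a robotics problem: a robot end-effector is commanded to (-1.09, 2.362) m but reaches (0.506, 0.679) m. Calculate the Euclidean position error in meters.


dx = 0.506 - (-1.09) = 1.5960, dy = 0.679 - (2.362) = -1.6830
err = sqrt(2.547216 + 2.832489) = 2.3194

2.3194 m


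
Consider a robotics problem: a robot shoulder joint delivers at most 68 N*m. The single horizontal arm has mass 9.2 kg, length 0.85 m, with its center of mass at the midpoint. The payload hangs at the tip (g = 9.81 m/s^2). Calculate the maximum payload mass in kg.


tau_arm = m_arm*g*(L/2) = 9.2*9.81*0.85/2 = 38.3571 N*m
tau_payload = tau_max - tau_arm = 68 - 38.3571 = 29.6429
m_payload = tau_payload / (g*L) = 29.6429 / (9.81*0.85) = 3.5549

3.5549 kg


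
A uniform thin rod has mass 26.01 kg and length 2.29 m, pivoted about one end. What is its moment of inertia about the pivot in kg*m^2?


I = (1/3)*m*L^2 = (1/3)*26.01*2.29^2 = 45.4663

45.4663 kg*m^2


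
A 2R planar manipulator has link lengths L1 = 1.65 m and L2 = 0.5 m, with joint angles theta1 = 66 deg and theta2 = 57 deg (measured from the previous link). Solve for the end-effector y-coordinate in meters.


y = L1*sin(th1) + L2*sin(th1+th2) = 1.65*sin(66 deg) + 0.5*sin(123 deg) = 1.9267

1.9267 m


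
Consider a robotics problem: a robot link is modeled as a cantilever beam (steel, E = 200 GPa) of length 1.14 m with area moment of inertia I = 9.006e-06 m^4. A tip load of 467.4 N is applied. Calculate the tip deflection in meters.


delta = F*L^3/(3*E*I) = 467.4*1.14^3/(3*2.000e+11*9.006e-06)
      = 692.4736656/5403600 = 1.2815e-04

1.2815e-04 m


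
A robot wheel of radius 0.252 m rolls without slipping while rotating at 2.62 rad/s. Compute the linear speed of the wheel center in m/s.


v = omega * r = 2.62 * 0.252 = 0.6602

0.6602 m/s


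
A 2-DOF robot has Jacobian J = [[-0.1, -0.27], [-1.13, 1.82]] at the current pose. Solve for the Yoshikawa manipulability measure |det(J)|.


det(J) = -0.1*1.82 - (-0.27)*(-1.13) = -0.4871
|det(J)| = 0.4871

0.4871


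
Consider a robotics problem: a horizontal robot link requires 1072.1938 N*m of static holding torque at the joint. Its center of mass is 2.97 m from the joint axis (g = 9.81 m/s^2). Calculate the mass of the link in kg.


m = tau / (g*L) = 1072.1938 / (9.81 * 2.97) = 36.8000

36.8000 kg


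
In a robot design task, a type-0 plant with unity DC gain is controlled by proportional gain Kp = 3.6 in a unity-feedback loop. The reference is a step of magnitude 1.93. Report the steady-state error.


e_ss = R/(1 + Kp) = 1.93/(1 + 3.6) = 1.93/4.6000 = 0.4196

0.4196


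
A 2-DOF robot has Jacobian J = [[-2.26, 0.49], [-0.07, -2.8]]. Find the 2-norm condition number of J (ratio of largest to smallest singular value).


JJ^T eigenvalues: trace(JJ^T) = 13.1926, det(JJ^T) = det(J)^2 = 40.47886129
s_max^2 = (13.1926 + sqrt(12.12924960))/2 = 8.33765361
s_min^2 = (13.1926 - sqrt(12.12924960))/2 = 4.85494639
kappa = s_max/s_min = sqrt(8.33765361/4.85494639) = 1.3105

1.3105


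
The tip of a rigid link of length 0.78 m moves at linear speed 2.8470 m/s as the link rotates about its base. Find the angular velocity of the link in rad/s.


omega = v / L = 2.8470 / 0.78 = 3.6500

3.6500 rad/s


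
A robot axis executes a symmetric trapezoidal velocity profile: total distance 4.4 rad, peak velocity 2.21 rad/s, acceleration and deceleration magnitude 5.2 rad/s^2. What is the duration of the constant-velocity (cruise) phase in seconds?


t_acc = v/a = 0.425000 s, d_acc = v^2/(2a) = 0.469625 rad each
d_cruise = 4.4 - 2*0.469625 = 3.460750 rad
t_cruise = d_cruise/v = 3.460750/2.21 = 1.5660

1.5660 s


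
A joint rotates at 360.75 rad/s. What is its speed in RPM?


RPM = 360.75 * 60/(2*pi) = 3444.9087

3444.9087 RPM


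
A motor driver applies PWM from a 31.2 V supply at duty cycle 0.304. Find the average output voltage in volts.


V_avg = V_supply * D = 31.2*0.304 = 9.4848

9.4848 V


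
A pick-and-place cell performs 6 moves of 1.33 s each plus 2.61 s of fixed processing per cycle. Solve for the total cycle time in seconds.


T = 6*1.33 + 2.61 = 10.5900

10.5900 s


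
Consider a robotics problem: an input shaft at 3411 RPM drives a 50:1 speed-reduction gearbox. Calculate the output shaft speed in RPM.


omega_out = omega_in / N = 3411 / 50 = 68.2200

68.2200 RPM


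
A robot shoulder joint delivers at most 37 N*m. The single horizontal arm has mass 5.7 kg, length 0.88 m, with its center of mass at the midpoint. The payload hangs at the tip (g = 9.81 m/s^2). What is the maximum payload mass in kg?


tau_arm = m_arm*g*(L/2) = 5.7*9.81*0.88/2 = 24.6035 N*m
tau_payload = tau_max - tau_arm = 37 - 24.6035 = 12.3965
m_payload = tau_payload / (g*L) = 12.3965 / (9.81*0.88) = 1.4360

1.4360 kg


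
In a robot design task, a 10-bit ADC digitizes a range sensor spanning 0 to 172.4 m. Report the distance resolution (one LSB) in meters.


res = range / 2^n = 172.4/2^10 = 172.4/1024 = 0.1684

0.1684 m


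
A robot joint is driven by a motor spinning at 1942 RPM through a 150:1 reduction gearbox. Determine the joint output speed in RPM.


omega_joint = omega_motor / N = 1942 / 150 = 12.9467

12.9467 RPM


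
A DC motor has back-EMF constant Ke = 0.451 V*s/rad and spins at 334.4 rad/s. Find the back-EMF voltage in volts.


V_emf = Ke * omega = 0.451*334.4 = 150.8144

150.8144 V


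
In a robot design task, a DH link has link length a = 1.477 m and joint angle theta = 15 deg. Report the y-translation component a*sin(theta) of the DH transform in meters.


a*sin(theta) = 1.477*sin(15 deg) = 0.3823

0.3823 m


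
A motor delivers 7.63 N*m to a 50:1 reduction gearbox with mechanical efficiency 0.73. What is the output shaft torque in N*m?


tau_out = tau_in * N * eta = 7.63 * 50 * 0.73 = 278.4950

278.4950 N*m


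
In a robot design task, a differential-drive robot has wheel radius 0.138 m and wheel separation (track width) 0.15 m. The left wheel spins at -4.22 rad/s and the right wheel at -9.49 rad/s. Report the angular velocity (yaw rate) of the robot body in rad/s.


omega = r*(wR - wL)/L = 0.138*(-9.49 - (-4.22))/0.15 = -4.8484

-4.8484 rad/s


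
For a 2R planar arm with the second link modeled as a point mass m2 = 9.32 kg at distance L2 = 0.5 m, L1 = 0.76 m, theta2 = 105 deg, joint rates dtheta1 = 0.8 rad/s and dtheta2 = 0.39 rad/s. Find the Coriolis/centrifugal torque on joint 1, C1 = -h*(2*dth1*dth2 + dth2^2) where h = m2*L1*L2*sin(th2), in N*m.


h = m2*L1*L2*sin(th2) = 9.32*0.76*0.5*sin(105 deg) = 3.420923
C1 = -h*(2*0.8*0.39 + 0.39^2) = -3.420923*0.7761 = -2.6550

-2.6550 N*m


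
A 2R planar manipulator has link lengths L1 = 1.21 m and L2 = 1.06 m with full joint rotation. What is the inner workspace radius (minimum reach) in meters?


r_min = |L1 - L2| = |1.21 - 1.06| = 0.1500

0.1500 m


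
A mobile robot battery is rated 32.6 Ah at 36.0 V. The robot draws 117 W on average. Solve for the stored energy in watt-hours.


E = capacity * V = 32.6*36.0 = 1173.6000

1173.6000 Wh


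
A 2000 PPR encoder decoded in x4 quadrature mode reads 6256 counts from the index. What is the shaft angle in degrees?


angle = counts * 360 / (PPR*4) = 6256 * 360 / 8000 = 281.5200

281.5200 degrees


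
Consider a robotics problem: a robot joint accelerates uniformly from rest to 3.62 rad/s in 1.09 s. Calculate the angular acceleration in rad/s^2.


alpha = delta_omega / t = 3.62 / 1.09 = 3.3211

3.3211 rad/s^2


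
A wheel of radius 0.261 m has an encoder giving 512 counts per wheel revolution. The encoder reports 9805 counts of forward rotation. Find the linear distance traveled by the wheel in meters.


revs = 9805/512 = 19.150391
d = revs * 2*pi*r = 19.150391 * 2*pi*0.261 = 31.4049

31.4049 m


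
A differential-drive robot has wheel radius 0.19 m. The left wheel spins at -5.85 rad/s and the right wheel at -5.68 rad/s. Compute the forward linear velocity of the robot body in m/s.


v = r*(wR + wL)/2 = 0.19*(-5.68 + -5.85)/2 = -1.0954

-1.0954 m/s


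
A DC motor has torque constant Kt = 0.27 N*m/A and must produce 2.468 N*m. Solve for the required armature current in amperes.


I = tau / Kt = 2.468/0.27 = 9.1407

9.1407 A


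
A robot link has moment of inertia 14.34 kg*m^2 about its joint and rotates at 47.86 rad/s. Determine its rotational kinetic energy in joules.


KE = (1/2)*I*omega^2 = 0.5*14.34*47.86^2 = 16423.4557

16423.4557 J


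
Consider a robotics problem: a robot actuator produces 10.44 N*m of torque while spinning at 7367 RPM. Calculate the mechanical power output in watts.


omega = 7367 * 2*pi/60 = 771.470436 rad/s
P = tau * omega = 10.44 * 771.470436 = 8054.1514

8054.1514 W


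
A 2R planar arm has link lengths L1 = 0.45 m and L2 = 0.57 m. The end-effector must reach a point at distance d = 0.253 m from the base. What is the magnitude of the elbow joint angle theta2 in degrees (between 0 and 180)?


cos(th2) = (d^2 - L1^2 - L2^2)/(2*L1*L2) = (0.253^2 - 0.45^2 - 0.57^2)/(2*0.45*0.57) = -0.90329630
th2 = acos(-0.90329630) = 154.5948 deg

154.5948 degrees


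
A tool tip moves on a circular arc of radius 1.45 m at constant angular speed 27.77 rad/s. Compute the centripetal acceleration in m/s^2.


a_c = omega^2 * r = 27.77^2 * 1.45 = 1118.2007

1118.2007 m/s^2


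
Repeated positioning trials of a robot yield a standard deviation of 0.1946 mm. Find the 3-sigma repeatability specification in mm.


repeatability = 3*sigma = 3*0.1946 = 0.5838

0.5838 mm


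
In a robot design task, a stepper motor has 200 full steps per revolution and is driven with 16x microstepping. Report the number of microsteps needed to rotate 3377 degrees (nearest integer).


step_size = 360/(200*16) = 360/3200 = 0.112500 deg
n = 3377/(360/3200) = 3377*3200/360 = 30017.7778 -> 30018

30018 steps


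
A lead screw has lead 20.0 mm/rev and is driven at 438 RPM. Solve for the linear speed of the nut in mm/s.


v = lead * (RPM/60) = 20.0*438/60 = 146.0000

146.0000 mm/s


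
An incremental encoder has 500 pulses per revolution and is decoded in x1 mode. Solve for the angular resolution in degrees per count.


resolution = 360 / (PPR * 1) = 360 / 500 = 0.7200

0.7200 degrees


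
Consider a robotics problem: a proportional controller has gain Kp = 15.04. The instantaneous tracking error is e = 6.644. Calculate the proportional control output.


u_P = Kp * e = 15.04 * 6.644 = 99.9258

99.9258


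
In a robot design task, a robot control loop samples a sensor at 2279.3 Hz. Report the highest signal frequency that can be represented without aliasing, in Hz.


f_max = f_s/2 = 2279.3/2 = 1139.6500

1139.6500 Hz


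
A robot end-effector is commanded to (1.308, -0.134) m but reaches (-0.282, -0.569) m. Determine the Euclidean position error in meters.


dx = -0.282 - (1.308) = -1.5900, dy = -0.569 - (-0.134) = -0.4350
err = sqrt(2.528100 + 0.189225) = 1.6484

1.6484 m


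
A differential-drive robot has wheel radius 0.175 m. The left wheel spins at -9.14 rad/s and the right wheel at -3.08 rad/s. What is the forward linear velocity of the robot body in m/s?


v = r*(wR + wL)/2 = 0.175*(-3.08 + -9.14)/2 = -1.0693

-1.0693 m/s


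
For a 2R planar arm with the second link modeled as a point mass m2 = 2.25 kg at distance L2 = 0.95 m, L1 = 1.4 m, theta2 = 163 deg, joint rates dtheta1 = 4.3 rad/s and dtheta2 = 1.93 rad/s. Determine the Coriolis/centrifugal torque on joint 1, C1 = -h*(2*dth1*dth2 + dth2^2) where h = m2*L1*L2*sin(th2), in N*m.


h = m2*L1*L2*sin(th2) = 2.25*1.4*0.95*sin(163 deg) = 0.874922
C1 = -h*(2*4.3*1.93 + 1.93^2) = -0.874922*20.3229 = -17.7810

-17.7810 N*m


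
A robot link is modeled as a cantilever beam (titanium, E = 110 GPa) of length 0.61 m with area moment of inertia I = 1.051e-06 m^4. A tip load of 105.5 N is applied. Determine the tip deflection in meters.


delta = F*L^3/(3*E*I) = 105.5*0.61^3/(3*1.100e+11*1.051e-06)
      = 23.9464955/346830 = 6.9044e-05

6.9044e-05 m


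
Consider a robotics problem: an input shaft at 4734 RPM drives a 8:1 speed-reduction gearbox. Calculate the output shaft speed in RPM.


omega_out = omega_in / N = 4734 / 8 = 591.7500

591.7500 RPM


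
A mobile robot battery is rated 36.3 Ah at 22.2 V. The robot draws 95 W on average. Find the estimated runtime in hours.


E = 36.3*22.2 = 805.8600 Wh
t = E/P = 805.8600/95 = 8.4827

8.4827 hours


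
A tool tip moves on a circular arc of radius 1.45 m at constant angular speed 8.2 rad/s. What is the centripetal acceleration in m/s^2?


a_c = omega^2 * r = 8.2^2 * 1.45 = 97.4980

97.4980 m/s^2


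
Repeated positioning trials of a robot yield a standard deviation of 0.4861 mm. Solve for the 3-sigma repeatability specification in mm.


repeatability = 3*sigma = 3*0.4861 = 1.4583

1.4583 mm


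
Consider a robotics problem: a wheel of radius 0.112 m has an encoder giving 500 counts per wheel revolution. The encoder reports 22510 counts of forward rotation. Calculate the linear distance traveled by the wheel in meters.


revs = 22510/500 = 45.020000
d = revs * 2*pi*r = 45.020000 * 2*pi*0.112 = 31.6813

31.6813 m


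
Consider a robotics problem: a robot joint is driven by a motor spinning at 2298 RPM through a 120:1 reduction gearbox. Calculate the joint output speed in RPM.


omega_joint = omega_motor / N = 2298 / 120 = 19.1500

19.1500 RPM


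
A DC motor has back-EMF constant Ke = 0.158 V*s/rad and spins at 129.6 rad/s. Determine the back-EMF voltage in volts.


V_emf = Ke * omega = 0.158*129.6 = 20.4768

20.4768 V


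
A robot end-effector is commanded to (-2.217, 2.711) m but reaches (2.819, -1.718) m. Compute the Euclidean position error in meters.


dx = 2.819 - (-2.217) = 5.0360, dy = -1.718 - (2.711) = -4.4290
err = sqrt(25.361296 + 19.616041) = 6.7065

6.7065 m


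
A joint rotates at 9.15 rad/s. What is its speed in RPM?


RPM = 9.15 * 60/(2*pi) = 87.3761

87.3761 RPM


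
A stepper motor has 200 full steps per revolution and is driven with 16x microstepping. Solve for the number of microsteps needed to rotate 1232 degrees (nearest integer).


step_size = 360/(200*16) = 360/3200 = 0.112500 deg
n = 1232/(360/3200) = 1232*3200/360 = 10951.1111 -> 10951

10951 steps


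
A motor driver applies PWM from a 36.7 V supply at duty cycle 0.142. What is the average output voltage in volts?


V_avg = V_supply * D = 36.7*0.142 = 5.2114

5.2114 V


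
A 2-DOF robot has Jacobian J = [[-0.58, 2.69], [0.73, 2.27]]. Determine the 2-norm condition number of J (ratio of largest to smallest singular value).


JJ^T eigenvalues: trace(JJ^T) = 13.2583, det(JJ^T) = det(J)^2 = 10.76036809
s_max^2 = (13.2583 + sqrt(132.74104653))/2 = 12.38981503
s_min^2 = (13.2583 - sqrt(132.74104653))/2 = 0.86848497
kappa = s_max/s_min = sqrt(12.38981503/0.86848497) = 3.7770

3.7770


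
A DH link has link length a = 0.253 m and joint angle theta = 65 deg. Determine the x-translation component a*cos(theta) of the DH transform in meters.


a*cos(theta) = 0.253*cos(65 deg) = 0.1069

0.1069 m


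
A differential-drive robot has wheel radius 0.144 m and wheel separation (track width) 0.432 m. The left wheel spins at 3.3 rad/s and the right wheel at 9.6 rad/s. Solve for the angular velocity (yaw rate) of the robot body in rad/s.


omega = r*(wR - wL)/L = 0.144*(9.6 - (3.3))/0.432 = 2.1000

2.1000 rad/s


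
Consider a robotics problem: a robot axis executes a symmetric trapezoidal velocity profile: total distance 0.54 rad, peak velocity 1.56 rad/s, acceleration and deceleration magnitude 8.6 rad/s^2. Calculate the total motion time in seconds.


t_acc = v/a = 1.56/8.6 = 0.181395 s
d_acc = v^2/(2a) = 0.141488 rad (each ramp)
d_cruise = 0.54 - 2*0.141488 = 0.257024 rad
t_cruise = 0.257024/1.56 = 0.164759 s
t_total = 2*0.181395 + 0.164759 = 0.5275

0.5275 s


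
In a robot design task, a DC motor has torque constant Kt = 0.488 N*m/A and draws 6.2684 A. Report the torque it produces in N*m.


tau = Kt * I = 0.488*6.2684 = 3.0590

3.0590 N*m


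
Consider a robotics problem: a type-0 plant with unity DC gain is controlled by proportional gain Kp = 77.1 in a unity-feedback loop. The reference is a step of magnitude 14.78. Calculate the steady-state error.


e_ss = R/(1 + Kp) = 14.78/(1 + 77.1) = 14.78/78.1000 = 0.1892

0.1892


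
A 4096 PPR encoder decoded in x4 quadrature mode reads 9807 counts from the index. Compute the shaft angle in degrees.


angle = counts * 360 / (PPR*4) = 9807 * 360 / 16384 = 215.4858

215.4858 degrees


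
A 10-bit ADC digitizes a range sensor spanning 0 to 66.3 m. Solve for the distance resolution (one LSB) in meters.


res = range / 2^n = 66.3/2^10 = 66.3/1024 = 0.0647

0.0647 m


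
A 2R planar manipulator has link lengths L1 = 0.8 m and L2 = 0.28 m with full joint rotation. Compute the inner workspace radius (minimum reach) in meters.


r_min = |L1 - L2| = |0.8 - 0.28| = 0.5200

0.5200 m


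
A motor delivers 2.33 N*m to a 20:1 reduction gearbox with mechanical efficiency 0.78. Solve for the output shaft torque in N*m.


tau_out = tau_in * N * eta = 2.33 * 20 * 0.78 = 36.3480

36.3480 N*m


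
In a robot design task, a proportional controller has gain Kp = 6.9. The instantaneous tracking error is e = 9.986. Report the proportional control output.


u_P = Kp * e = 6.9 * 9.986 = 68.9034

68.9034


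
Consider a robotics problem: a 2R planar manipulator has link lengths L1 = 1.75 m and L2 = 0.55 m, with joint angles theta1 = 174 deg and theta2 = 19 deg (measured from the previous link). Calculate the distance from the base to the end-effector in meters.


x = L1*cos(th1) + L2*cos(th1+th2) = -2.276317
y = L1*sin(th1) + L2*sin(th1+th2) = 0.059202
d = sqrt(x^2 + y^2) = sqrt(5.181619 + 0.003505) = 2.2771

2.2771 m


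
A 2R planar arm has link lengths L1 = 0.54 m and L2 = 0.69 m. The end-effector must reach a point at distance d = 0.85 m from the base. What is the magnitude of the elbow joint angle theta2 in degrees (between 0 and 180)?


cos(th2) = (d^2 - L1^2 - L2^2)/(2*L1*L2) = (0.85^2 - 0.54^2 - 0.69^2)/(2*0.54*0.69) = -0.06065486
th2 = acos(-0.06065486) = 93.4774 deg

93.4774 degrees


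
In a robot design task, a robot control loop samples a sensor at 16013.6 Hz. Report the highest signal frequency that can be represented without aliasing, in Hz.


f_max = f_s/2 = 16013.6/2 = 8006.8000

8006.8000 Hz


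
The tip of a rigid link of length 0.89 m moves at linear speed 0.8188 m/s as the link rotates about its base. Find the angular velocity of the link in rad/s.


omega = v / L = 0.8188 / 0.89 = 0.9200

0.9200 rad/s


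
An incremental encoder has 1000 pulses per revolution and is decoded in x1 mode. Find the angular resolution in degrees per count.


resolution = 360 / (PPR * 1) = 360 / 1000 = 0.3600

0.3600 degrees


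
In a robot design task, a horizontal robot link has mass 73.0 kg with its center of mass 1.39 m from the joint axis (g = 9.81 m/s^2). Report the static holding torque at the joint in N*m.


tau = m*g*L = 73.0 * 9.81 * 1.39 = 995.4207

995.4207 N*m


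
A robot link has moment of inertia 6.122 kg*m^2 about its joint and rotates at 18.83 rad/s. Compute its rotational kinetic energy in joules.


KE = (1/2)*I*omega^2 = 0.5*6.122*18.83^2 = 1085.3354

1085.3354 J


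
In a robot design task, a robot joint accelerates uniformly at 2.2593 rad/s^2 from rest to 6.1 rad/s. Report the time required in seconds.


t = delta_omega / alpha = 6.1 / 2.2593 = 2.7000

2.7000 s


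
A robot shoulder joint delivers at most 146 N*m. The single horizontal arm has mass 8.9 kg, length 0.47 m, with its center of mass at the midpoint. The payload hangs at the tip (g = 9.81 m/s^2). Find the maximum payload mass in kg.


tau_arm = m_arm*g*(L/2) = 8.9*9.81*0.47/2 = 20.5176 N*m
tau_payload = tau_max - tau_arm = 146 - 20.5176 = 125.4824
m_payload = tau_payload / (g*L) = 125.4824 / (9.81*0.47) = 27.2155

27.2155 kg


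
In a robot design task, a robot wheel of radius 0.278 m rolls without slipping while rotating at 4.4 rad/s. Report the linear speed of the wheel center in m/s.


v = omega * r = 4.4 * 0.278 = 1.2232

1.2232 m/s


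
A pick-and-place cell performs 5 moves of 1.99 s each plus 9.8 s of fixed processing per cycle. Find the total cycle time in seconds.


T = 5*1.99 + 9.8 = 19.7500

19.7500 s


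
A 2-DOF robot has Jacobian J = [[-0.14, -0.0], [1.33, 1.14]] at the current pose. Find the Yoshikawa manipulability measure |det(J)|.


det(J) = -0.14*1.14 - (-0.0)*(1.33) = -0.1596
|det(J)| = 0.1596

0.1596


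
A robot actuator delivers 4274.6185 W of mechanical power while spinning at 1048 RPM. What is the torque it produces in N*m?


omega = 1048 * 2*pi/60 = 109.746303 rad/s
tau = P / omega = 4274.6185 / 109.746303 = 38.9500

38.9500 N*m


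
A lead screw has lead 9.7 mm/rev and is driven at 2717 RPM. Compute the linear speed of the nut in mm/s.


v = lead * (RPM/60) = 9.7*2717/60 = 439.2483

439.2483 mm/s


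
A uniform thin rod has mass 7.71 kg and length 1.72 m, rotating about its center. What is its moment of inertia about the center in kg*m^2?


I = (1/12)*m*L^2 = (1/12)*7.71*1.72^2 = 1.9008

1.9008 kg*m^2


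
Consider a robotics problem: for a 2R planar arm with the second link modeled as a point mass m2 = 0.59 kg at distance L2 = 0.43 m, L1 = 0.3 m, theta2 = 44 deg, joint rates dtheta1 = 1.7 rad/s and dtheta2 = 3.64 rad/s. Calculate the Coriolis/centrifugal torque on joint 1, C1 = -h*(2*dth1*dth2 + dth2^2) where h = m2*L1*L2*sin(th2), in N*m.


h = m2*L1*L2*sin(th2) = 0.59*0.3*0.43*sin(44 deg) = 0.052870
C1 = -h*(2*1.7*3.64 + 3.64^2) = -0.052870*25.6256 = -1.3548

-1.3548 N*m


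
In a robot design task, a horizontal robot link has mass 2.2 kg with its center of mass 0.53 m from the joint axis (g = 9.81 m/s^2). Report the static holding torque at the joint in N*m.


tau = m*g*L = 2.2 * 9.81 * 0.53 = 11.4385

11.4385 N*m


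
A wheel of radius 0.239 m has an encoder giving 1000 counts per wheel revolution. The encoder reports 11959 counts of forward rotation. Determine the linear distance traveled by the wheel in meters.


revs = 11959/1000 = 11.959000
d = revs * 2*pi*r = 11.959000 * 2*pi*0.239 = 17.9586

17.9586 m


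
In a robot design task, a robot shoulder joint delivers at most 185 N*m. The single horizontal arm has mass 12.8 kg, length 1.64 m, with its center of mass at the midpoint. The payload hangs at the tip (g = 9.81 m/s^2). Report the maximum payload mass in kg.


tau_arm = m_arm*g*(L/2) = 12.8*9.81*1.64/2 = 102.9658 N*m
tau_payload = tau_max - tau_arm = 185 - 102.9658 = 82.0342
m_payload = tau_payload / (g*L) = 82.0342 / (9.81*1.64) = 5.0990

5.0990 kg


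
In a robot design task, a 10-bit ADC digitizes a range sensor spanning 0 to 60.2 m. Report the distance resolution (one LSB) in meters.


res = range / 2^n = 60.2/2^10 = 60.2/1024 = 0.0588

0.0588 m


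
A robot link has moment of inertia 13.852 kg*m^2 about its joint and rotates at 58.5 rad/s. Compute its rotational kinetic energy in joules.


KE = (1/2)*I*omega^2 = 0.5*13.852*58.5^2 = 23702.5035

23702.5035 J


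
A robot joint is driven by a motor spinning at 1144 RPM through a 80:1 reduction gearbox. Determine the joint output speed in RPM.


omega_joint = omega_motor / N = 1144 / 80 = 14.3000

14.3000 RPM


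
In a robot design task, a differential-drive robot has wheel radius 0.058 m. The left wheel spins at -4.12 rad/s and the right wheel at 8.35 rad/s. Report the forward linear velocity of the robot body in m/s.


v = r*(wR + wL)/2 = 0.058*(8.35 + -4.12)/2 = 0.1227

0.1227 m/s


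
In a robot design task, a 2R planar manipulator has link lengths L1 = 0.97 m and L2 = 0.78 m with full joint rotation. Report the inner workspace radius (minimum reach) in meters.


r_min = |L1 - L2| = |0.97 - 0.78| = 0.1900

0.1900 m


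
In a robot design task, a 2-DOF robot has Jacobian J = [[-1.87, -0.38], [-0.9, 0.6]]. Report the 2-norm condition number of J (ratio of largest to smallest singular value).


JJ^T eigenvalues: trace(JJ^T) = 4.8113, det(JJ^T) = det(J)^2 = 2.14329600
s_max^2 = (4.8113 + sqrt(14.57542369))/2 = 4.31453866
s_min^2 = (4.8113 - sqrt(14.57542369))/2 = 0.49676134
kappa = s_max/s_min = sqrt(4.31453866/0.49676134) = 2.9471

2.9471


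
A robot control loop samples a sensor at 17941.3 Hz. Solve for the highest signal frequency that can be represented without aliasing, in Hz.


f_max = f_s/2 = 17941.3/2 = 8970.6500

8970.6500 Hz


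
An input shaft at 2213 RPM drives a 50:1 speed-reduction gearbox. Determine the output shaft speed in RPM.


omega_out = omega_in / N = 2213 / 50 = 44.2600

44.2600 RPM


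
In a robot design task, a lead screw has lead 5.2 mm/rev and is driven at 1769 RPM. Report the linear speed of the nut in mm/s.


v = lead * (RPM/60) = 5.2*1769/60 = 153.3133

153.3133 mm/s


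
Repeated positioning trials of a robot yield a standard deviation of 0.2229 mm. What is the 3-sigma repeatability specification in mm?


repeatability = 3*sigma = 3*0.2229 = 0.6687

0.6687 mm


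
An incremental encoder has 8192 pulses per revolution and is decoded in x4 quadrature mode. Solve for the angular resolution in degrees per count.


resolution = 360 / (PPR * 4) = 360 / 32768 = 0.0110

0.0110 degrees


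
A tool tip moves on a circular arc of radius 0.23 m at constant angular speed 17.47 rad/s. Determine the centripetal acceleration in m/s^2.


a_c = omega^2 * r = 17.47^2 * 0.23 = 70.1962

70.1962 m/s^2


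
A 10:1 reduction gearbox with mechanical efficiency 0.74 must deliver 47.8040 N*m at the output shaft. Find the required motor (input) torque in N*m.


tau_in = tau_out / (N * eta) = 47.8040 / (10 * 0.74) = 6.4600

6.4600 N*m


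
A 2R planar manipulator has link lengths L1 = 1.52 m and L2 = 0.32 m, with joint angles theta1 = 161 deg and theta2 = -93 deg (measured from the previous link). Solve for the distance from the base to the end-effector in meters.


x = L1*cos(th1) + L2*cos(th1+th2) = -1.317314
y = L1*sin(th1) + L2*sin(th1+th2) = 0.791562
d = sqrt(x^2 + y^2) = sqrt(1.735316 + 0.626570) = 1.5368

1.5368 m


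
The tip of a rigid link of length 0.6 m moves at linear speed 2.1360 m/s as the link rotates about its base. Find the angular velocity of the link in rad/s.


omega = v / L = 2.1360 / 0.6 = 3.5600

3.5600 rad/s


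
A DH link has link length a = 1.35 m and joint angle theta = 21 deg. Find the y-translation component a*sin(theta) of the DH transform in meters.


a*sin(theta) = 1.35*sin(21 deg) = 0.4838

0.4838 m


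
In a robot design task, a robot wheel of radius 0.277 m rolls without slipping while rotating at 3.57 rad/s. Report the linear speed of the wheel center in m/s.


v = omega * r = 3.57 * 0.277 = 0.9889

0.9889 m/s


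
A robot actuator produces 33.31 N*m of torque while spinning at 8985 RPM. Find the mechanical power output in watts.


omega = 8985 * 2*pi/60 = 940.907000 rad/s
P = tau * omega = 33.31 * 940.907000 = 31341.6122

31341.6122 W


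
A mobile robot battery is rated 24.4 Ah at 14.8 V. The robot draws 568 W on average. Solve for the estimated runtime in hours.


E = 24.4*14.8 = 361.1200 Wh
t = E/P = 361.1200/568 = 0.6358

0.6358 hours


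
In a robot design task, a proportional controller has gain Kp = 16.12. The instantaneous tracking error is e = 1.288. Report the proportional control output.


u_P = Kp * e = 16.12 * 1.288 = 20.7626

20.7626


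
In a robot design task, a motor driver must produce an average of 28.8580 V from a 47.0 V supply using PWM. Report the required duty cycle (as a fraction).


D = V_avg/V_supply = 28.8580/47.0 = 0.6140

0.6140


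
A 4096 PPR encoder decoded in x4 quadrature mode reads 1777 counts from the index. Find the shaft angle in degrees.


angle = counts * 360 / (PPR*4) = 1777 * 360 / 16384 = 39.0454

39.0454 degrees


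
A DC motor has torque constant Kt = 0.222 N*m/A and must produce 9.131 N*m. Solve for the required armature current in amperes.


I = tau / Kt = 9.131/0.222 = 41.1306

41.1306 A


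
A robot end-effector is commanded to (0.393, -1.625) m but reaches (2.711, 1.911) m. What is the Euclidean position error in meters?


dx = 2.711 - (0.393) = 2.3180, dy = 1.911 - (-1.625) = 3.5360
err = sqrt(5.373124 + 12.503296) = 4.2281

4.2281 m


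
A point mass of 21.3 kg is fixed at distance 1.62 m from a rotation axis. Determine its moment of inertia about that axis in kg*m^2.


I = m*r^2 = 21.3*1.62^2 = 55.8997

55.8997 kg*m^2


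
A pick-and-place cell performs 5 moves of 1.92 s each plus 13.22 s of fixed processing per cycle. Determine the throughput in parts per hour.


T_cycle = 5*1.92 + 13.22 = 22.8200 s
rate = 3600/T = 157.7564

157.7564 parts/hour


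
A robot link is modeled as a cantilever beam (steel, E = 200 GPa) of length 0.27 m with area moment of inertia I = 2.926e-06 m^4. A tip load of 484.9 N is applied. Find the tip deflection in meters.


delta = F*L^3/(3*E*I) = 484.9*0.27^3/(3*2.000e+11*2.926e-06)
      = 9.5442867/1755600 = 5.4365e-06

5.4365e-06 m


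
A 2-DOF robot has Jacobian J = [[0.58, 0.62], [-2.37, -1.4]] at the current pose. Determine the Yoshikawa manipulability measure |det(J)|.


det(J) = 0.58*-1.4 - (0.62)*(-2.37) = 0.6574
|det(J)| = 0.6574

0.6574


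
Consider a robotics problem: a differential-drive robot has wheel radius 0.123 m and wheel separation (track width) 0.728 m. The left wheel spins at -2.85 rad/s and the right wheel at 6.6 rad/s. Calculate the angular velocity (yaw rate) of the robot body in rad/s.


omega = r*(wR - wL)/L = 0.123*(6.6 - (-2.85))/0.728 = 1.5966

1.5966 rad/s


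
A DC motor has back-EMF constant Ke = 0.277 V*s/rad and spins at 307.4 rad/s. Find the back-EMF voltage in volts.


V_emf = Ke * omega = 0.277*307.4 = 85.1498

85.1498 V


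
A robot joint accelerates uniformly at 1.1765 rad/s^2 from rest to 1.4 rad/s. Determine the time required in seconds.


t = delta_omega / alpha = 1.4 / 1.1765 = 1.1900

1.1900 s
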